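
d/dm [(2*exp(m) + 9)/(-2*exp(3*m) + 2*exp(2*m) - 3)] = 2*((2*exp(m) + 9)*(3*exp(m) - 2)*exp(m) - 2*exp(3*m) + 2*exp(2*m) - 3)*exp(m)/(2*exp(3*m) - 2*exp(2*m) + 3)^2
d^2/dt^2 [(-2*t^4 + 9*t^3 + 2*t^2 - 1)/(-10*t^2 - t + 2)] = 2*(200*t^6 + 60*t^5 - 114*t^4 - 201*t^3 + 282*t^2 - 78*t + 13)/(1000*t^6 + 300*t^5 - 570*t^4 - 119*t^3 + 114*t^2 + 12*t - 8)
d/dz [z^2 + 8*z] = 2*z + 8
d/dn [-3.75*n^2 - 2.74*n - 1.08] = -7.5*n - 2.74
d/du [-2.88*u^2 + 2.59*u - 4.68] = 2.59 - 5.76*u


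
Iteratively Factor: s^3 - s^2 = (s - 1)*(s^2) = s*(s - 1)*(s)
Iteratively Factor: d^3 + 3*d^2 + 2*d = (d)*(d^2 + 3*d + 2) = d*(d + 2)*(d + 1)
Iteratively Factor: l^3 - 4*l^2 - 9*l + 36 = (l + 3)*(l^2 - 7*l + 12) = (l - 4)*(l + 3)*(l - 3)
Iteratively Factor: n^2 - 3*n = (n)*(n - 3)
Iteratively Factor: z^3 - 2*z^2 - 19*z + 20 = (z - 1)*(z^2 - z - 20) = (z - 5)*(z - 1)*(z + 4)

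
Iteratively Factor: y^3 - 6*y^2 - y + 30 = (y - 5)*(y^2 - y - 6) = (y - 5)*(y + 2)*(y - 3)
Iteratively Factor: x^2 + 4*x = (x + 4)*(x)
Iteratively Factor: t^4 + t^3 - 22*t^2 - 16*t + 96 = (t + 3)*(t^3 - 2*t^2 - 16*t + 32) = (t - 4)*(t + 3)*(t^2 + 2*t - 8) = (t - 4)*(t + 3)*(t + 4)*(t - 2)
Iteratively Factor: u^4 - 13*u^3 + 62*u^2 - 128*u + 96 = (u - 3)*(u^3 - 10*u^2 + 32*u - 32) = (u - 3)*(u - 2)*(u^2 - 8*u + 16) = (u - 4)*(u - 3)*(u - 2)*(u - 4)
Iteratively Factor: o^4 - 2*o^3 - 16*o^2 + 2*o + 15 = (o + 3)*(o^3 - 5*o^2 - o + 5) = (o - 5)*(o + 3)*(o^2 - 1) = (o - 5)*(o + 1)*(o + 3)*(o - 1)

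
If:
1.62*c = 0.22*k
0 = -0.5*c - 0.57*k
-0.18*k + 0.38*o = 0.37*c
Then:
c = 0.00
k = 0.00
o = 0.00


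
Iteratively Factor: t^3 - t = (t)*(t^2 - 1) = t*(t + 1)*(t - 1)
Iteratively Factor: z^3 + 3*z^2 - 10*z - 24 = (z + 2)*(z^2 + z - 12) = (z - 3)*(z + 2)*(z + 4)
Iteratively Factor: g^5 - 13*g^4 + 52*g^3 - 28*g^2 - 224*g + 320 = (g - 4)*(g^4 - 9*g^3 + 16*g^2 + 36*g - 80) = (g - 5)*(g - 4)*(g^3 - 4*g^2 - 4*g + 16) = (g - 5)*(g - 4)*(g + 2)*(g^2 - 6*g + 8) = (g - 5)*(g - 4)^2*(g + 2)*(g - 2)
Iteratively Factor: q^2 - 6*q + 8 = (q - 4)*(q - 2)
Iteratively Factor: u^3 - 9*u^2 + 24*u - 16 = (u - 4)*(u^2 - 5*u + 4) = (u - 4)^2*(u - 1)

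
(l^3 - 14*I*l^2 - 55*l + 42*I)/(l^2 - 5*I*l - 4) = (l^2 - 13*I*l - 42)/(l - 4*I)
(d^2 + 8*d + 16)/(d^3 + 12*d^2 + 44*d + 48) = (d + 4)/(d^2 + 8*d + 12)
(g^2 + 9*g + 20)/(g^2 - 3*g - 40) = (g + 4)/(g - 8)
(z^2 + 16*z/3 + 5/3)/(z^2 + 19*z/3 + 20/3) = (3*z + 1)/(3*z + 4)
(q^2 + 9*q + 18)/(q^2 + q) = (q^2 + 9*q + 18)/(q*(q + 1))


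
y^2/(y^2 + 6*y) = y/(y + 6)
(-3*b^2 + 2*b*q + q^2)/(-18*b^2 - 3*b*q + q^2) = (-b + q)/(-6*b + q)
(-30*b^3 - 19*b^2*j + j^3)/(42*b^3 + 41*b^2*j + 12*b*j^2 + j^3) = (-5*b + j)/(7*b + j)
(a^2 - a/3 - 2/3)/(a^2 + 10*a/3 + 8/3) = (3*a^2 - a - 2)/(3*a^2 + 10*a + 8)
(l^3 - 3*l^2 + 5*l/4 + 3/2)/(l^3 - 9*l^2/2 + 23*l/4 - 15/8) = 2*(2*l^2 - 3*l - 2)/(4*l^2 - 12*l + 5)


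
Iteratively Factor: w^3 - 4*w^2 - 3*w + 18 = (w - 3)*(w^2 - w - 6) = (w - 3)^2*(w + 2)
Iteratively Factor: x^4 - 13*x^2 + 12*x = (x - 3)*(x^3 + 3*x^2 - 4*x) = (x - 3)*(x + 4)*(x^2 - x) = (x - 3)*(x - 1)*(x + 4)*(x)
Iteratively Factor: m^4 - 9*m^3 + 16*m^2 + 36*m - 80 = (m - 5)*(m^3 - 4*m^2 - 4*m + 16) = (m - 5)*(m - 2)*(m^2 - 2*m - 8) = (m - 5)*(m - 4)*(m - 2)*(m + 2)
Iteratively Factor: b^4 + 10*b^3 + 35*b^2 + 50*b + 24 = (b + 2)*(b^3 + 8*b^2 + 19*b + 12) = (b + 1)*(b + 2)*(b^2 + 7*b + 12) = (b + 1)*(b + 2)*(b + 3)*(b + 4)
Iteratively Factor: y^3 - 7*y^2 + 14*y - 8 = (y - 4)*(y^2 - 3*y + 2) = (y - 4)*(y - 1)*(y - 2)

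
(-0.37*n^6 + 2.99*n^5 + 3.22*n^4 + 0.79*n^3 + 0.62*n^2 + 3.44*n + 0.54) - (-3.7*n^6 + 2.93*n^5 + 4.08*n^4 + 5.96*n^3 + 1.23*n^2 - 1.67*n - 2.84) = 3.33*n^6 + 0.0600000000000001*n^5 - 0.86*n^4 - 5.17*n^3 - 0.61*n^2 + 5.11*n + 3.38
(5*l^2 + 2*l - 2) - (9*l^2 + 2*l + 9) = -4*l^2 - 11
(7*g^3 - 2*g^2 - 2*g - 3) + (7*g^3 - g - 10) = 14*g^3 - 2*g^2 - 3*g - 13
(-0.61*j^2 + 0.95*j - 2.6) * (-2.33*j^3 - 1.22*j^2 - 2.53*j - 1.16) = 1.4213*j^5 - 1.4693*j^4 + 6.4423*j^3 + 1.4761*j^2 + 5.476*j + 3.016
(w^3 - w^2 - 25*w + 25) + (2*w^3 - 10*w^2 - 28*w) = 3*w^3 - 11*w^2 - 53*w + 25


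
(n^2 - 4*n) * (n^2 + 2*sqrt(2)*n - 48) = n^4 - 4*n^3 + 2*sqrt(2)*n^3 - 48*n^2 - 8*sqrt(2)*n^2 + 192*n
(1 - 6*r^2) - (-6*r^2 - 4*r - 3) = 4*r + 4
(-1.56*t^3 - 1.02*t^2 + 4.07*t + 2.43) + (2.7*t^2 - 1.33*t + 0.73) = -1.56*t^3 + 1.68*t^2 + 2.74*t + 3.16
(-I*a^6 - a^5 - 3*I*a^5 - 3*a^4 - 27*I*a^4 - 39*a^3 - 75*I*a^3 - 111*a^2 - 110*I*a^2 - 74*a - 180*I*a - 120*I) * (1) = -I*a^6 - a^5 - 3*I*a^5 - 3*a^4 - 27*I*a^4 - 39*a^3 - 75*I*a^3 - 111*a^2 - 110*I*a^2 - 74*a - 180*I*a - 120*I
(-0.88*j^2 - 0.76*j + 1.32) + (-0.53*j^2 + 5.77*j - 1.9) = -1.41*j^2 + 5.01*j - 0.58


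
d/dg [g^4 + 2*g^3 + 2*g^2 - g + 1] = 4*g^3 + 6*g^2 + 4*g - 1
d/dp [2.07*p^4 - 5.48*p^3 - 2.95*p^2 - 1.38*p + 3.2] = 8.28*p^3 - 16.44*p^2 - 5.9*p - 1.38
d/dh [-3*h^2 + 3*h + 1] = 3 - 6*h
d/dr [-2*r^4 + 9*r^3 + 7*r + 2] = -8*r^3 + 27*r^2 + 7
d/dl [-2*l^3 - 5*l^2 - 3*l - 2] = -6*l^2 - 10*l - 3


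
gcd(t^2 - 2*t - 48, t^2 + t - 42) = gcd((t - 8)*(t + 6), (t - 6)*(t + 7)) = 1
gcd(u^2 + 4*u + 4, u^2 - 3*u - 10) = u + 2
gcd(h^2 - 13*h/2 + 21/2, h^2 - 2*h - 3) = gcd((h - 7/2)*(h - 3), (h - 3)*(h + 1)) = h - 3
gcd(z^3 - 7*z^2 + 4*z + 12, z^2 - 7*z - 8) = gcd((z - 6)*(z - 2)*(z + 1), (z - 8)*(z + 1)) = z + 1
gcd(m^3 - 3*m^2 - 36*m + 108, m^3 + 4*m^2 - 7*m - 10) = 1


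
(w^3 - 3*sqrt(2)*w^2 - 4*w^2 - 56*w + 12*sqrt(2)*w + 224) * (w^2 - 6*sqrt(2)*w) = w^5 - 9*sqrt(2)*w^4 - 4*w^4 - 20*w^3 + 36*sqrt(2)*w^3 + 80*w^2 + 336*sqrt(2)*w^2 - 1344*sqrt(2)*w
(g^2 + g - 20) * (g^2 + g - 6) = g^4 + 2*g^3 - 25*g^2 - 26*g + 120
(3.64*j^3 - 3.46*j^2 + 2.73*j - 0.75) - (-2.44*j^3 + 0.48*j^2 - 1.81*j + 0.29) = 6.08*j^3 - 3.94*j^2 + 4.54*j - 1.04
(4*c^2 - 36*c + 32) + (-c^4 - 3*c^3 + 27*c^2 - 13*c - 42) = -c^4 - 3*c^3 + 31*c^2 - 49*c - 10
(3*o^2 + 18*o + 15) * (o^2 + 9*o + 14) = 3*o^4 + 45*o^3 + 219*o^2 + 387*o + 210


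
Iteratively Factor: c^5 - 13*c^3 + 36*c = (c + 2)*(c^4 - 2*c^3 - 9*c^2 + 18*c) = c*(c + 2)*(c^3 - 2*c^2 - 9*c + 18) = c*(c + 2)*(c + 3)*(c^2 - 5*c + 6) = c*(c - 3)*(c + 2)*(c + 3)*(c - 2)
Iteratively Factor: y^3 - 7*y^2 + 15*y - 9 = (y - 1)*(y^2 - 6*y + 9) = (y - 3)*(y - 1)*(y - 3)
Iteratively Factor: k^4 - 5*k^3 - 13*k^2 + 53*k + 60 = (k + 3)*(k^3 - 8*k^2 + 11*k + 20) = (k - 4)*(k + 3)*(k^2 - 4*k - 5) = (k - 4)*(k + 1)*(k + 3)*(k - 5)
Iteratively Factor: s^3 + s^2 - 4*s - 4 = (s + 2)*(s^2 - s - 2) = (s - 2)*(s + 2)*(s + 1)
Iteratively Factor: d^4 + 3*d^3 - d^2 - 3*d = (d + 1)*(d^3 + 2*d^2 - 3*d) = (d - 1)*(d + 1)*(d^2 + 3*d) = (d - 1)*(d + 1)*(d + 3)*(d)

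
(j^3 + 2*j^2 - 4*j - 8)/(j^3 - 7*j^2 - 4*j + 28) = (j + 2)/(j - 7)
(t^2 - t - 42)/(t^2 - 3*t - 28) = (t + 6)/(t + 4)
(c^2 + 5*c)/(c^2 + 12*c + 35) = c/(c + 7)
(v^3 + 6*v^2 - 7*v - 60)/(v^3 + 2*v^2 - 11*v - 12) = (v + 5)/(v + 1)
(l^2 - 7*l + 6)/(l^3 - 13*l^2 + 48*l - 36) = 1/(l - 6)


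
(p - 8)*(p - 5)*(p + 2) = p^3 - 11*p^2 + 14*p + 80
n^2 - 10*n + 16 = (n - 8)*(n - 2)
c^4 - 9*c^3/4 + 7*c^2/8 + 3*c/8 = c*(c - 3/2)*(c - 1)*(c + 1/4)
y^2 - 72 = (y - 6*sqrt(2))*(y + 6*sqrt(2))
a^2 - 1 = (a - 1)*(a + 1)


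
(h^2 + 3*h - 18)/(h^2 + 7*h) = (h^2 + 3*h - 18)/(h*(h + 7))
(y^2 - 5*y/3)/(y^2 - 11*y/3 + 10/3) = y/(y - 2)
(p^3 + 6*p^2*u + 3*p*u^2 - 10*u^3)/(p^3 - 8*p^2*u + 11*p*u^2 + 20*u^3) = (p^3 + 6*p^2*u + 3*p*u^2 - 10*u^3)/(p^3 - 8*p^2*u + 11*p*u^2 + 20*u^3)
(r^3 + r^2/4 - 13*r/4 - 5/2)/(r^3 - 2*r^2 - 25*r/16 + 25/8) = 4*(r + 1)/(4*r - 5)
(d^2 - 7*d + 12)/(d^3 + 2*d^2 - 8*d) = (d^2 - 7*d + 12)/(d*(d^2 + 2*d - 8))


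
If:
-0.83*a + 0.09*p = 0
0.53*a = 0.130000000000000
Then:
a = 0.25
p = 2.26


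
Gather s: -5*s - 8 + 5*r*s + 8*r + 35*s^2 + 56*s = 8*r + 35*s^2 + s*(5*r + 51) - 8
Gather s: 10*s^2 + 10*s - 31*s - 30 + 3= 10*s^2 - 21*s - 27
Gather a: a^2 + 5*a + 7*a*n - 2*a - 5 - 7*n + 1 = a^2 + a*(7*n + 3) - 7*n - 4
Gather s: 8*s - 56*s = -48*s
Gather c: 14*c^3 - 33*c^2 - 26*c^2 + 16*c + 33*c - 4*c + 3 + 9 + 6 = 14*c^3 - 59*c^2 + 45*c + 18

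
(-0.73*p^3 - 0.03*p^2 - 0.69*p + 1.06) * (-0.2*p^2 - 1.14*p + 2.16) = 0.146*p^5 + 0.8382*p^4 - 1.4046*p^3 + 0.5098*p^2 - 2.6988*p + 2.2896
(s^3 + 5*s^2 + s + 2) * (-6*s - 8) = -6*s^4 - 38*s^3 - 46*s^2 - 20*s - 16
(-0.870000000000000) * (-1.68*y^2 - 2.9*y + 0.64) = 1.4616*y^2 + 2.523*y - 0.5568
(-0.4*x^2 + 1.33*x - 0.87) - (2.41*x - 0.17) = -0.4*x^2 - 1.08*x - 0.7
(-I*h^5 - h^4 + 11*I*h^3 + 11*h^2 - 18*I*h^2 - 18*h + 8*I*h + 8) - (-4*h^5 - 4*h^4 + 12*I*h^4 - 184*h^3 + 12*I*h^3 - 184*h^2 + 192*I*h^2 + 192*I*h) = 4*h^5 - I*h^5 + 3*h^4 - 12*I*h^4 + 184*h^3 - I*h^3 + 195*h^2 - 210*I*h^2 - 18*h - 184*I*h + 8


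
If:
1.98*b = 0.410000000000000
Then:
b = 0.21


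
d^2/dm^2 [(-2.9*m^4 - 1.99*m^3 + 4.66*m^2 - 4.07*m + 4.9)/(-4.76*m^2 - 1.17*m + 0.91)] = (131.41408*m^6 + 96.9040800000001*m^5 - 51.5509799999999*m^4 + 209.623718*m^3 - 771.139614*m^2 - 48.069294*m - 54.916134)/(107.850176*m^6 + 79.528176*m^5 - 42.307356*m^4 - 28.806219*m^3 + 8.088171*m^2 + 2.906631*m - 0.753571)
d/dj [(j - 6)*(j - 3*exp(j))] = j - (j - 6)*(3*exp(j) - 1) - 3*exp(j)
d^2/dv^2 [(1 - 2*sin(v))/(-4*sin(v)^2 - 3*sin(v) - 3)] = (-32*sin(v)^5 + 88*sin(v)^4 + 244*sin(v)^3 - 117*sin(v)^2 - 243*sin(v) - 30)/(4*sin(v)^2 + 3*sin(v) + 3)^3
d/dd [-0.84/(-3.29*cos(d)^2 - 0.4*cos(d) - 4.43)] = (5.5272*cos(d) + 0.336)*sin(d)/(3.29*cos(d)^2 + 0.4*cos(d) + 4.43)^2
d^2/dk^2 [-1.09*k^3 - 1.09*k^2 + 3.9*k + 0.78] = -6.54*k - 2.18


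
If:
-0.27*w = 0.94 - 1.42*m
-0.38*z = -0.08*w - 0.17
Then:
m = 0.903169014084507*z + 0.257922535211268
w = 4.75*z - 2.125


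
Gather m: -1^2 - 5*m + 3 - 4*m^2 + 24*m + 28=-4*m^2 + 19*m + 30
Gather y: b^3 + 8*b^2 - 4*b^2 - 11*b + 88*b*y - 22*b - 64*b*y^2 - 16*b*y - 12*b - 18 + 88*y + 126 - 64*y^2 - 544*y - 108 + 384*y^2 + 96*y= b^3 + 4*b^2 - 45*b + y^2*(320 - 64*b) + y*(72*b - 360)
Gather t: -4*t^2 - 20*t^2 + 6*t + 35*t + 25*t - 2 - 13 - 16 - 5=-24*t^2 + 66*t - 36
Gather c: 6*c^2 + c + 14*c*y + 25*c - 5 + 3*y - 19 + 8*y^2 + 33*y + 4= 6*c^2 + c*(14*y + 26) + 8*y^2 + 36*y - 20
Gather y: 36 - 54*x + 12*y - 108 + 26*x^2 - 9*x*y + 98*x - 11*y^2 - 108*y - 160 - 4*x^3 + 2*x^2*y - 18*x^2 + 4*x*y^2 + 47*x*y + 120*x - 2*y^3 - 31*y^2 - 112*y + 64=-4*x^3 + 8*x^2 + 164*x - 2*y^3 + y^2*(4*x - 42) + y*(2*x^2 + 38*x - 208) - 168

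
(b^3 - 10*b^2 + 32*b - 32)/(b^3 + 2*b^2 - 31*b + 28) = (b^2 - 6*b + 8)/(b^2 + 6*b - 7)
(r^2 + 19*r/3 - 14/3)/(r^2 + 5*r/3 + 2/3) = (3*r^2 + 19*r - 14)/(3*r^2 + 5*r + 2)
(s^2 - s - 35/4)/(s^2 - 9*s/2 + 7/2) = (s + 5/2)/(s - 1)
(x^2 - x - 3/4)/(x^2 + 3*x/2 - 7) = (4*x^2 - 4*x - 3)/(2*(2*x^2 + 3*x - 14))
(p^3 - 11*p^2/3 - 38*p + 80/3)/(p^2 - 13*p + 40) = (3*p^2 + 13*p - 10)/(3*(p - 5))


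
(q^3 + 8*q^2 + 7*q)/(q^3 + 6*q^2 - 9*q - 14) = q/(q - 2)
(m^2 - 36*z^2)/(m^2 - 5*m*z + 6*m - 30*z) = (m^2 - 36*z^2)/(m^2 - 5*m*z + 6*m - 30*z)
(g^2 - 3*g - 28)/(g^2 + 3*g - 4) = (g - 7)/(g - 1)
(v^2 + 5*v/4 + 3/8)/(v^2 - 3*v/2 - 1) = (v + 3/4)/(v - 2)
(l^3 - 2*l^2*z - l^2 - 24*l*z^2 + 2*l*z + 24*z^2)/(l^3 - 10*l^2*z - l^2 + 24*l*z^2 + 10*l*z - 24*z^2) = (-l - 4*z)/(-l + 4*z)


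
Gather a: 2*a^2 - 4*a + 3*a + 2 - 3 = 2*a^2 - a - 1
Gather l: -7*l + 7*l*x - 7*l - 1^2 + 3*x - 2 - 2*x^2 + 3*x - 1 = l*(7*x - 14) - 2*x^2 + 6*x - 4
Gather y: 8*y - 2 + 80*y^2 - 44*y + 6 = 80*y^2 - 36*y + 4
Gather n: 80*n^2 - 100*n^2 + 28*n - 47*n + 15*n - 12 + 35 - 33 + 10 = -20*n^2 - 4*n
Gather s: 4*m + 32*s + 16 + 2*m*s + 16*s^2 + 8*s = 4*m + 16*s^2 + s*(2*m + 40) + 16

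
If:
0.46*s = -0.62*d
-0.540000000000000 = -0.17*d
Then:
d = 3.18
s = -4.28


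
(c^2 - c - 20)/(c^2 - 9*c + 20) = (c + 4)/(c - 4)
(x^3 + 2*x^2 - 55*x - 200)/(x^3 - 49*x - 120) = (x + 5)/(x + 3)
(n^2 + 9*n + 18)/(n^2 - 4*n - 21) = (n + 6)/(n - 7)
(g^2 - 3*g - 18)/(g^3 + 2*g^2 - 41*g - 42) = (g + 3)/(g^2 + 8*g + 7)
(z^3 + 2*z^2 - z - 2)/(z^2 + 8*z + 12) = (z^2 - 1)/(z + 6)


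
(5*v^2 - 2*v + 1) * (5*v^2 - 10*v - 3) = 25*v^4 - 60*v^3 + 10*v^2 - 4*v - 3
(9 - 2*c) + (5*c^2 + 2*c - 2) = 5*c^2 + 7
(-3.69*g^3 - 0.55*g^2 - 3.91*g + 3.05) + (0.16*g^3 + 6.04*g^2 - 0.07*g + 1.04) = -3.53*g^3 + 5.49*g^2 - 3.98*g + 4.09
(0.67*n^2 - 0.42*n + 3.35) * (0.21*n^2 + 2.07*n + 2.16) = 0.1407*n^4 + 1.2987*n^3 + 1.2813*n^2 + 6.0273*n + 7.236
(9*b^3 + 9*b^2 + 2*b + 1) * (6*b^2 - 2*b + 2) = 54*b^5 + 36*b^4 + 12*b^3 + 20*b^2 + 2*b + 2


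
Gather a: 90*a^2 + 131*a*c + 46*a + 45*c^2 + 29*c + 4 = 90*a^2 + a*(131*c + 46) + 45*c^2 + 29*c + 4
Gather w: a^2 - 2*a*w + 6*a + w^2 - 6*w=a^2 + 6*a + w^2 + w*(-2*a - 6)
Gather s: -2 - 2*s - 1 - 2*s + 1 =-4*s - 2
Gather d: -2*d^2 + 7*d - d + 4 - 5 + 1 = -2*d^2 + 6*d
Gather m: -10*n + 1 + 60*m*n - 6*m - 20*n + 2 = m*(60*n - 6) - 30*n + 3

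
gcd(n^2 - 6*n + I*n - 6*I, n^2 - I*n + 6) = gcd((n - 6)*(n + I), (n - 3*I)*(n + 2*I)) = 1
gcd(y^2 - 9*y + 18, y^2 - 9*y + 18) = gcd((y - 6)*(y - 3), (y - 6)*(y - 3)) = y^2 - 9*y + 18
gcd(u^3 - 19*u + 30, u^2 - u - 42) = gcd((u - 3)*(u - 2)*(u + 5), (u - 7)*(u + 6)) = 1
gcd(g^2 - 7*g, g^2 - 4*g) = g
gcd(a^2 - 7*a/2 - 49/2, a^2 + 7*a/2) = a + 7/2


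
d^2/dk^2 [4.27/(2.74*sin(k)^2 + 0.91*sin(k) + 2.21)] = (-128.229808*sin(k)^4 - 31.940454*sin(k)^3 + 292.234957*sin(k)^2 + 72.468305*sin(k) - 44.641142)/(2.74*sin(k)^2 + 0.91*sin(k) + 2.21)^3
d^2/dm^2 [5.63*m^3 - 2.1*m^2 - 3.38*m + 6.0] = 33.78*m - 4.2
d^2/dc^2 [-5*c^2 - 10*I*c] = -10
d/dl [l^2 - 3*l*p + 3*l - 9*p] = 2*l - 3*p + 3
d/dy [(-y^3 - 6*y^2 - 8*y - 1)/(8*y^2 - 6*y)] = (-4*y^4 + 6*y^3 + 50*y^2 + 8*y - 3)/(2*y^2*(16*y^2 - 24*y + 9))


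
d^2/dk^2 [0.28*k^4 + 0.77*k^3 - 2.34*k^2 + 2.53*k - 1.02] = 3.36*k^2 + 4.62*k - 4.68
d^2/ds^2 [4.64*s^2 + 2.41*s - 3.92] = 9.28000000000000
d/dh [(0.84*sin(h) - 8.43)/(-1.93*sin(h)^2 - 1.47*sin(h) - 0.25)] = (1.6212*sin(h)^2 - 32.5398*sin(h) - 12.6021)*cos(h)/(3.7249*sin(h)^4 + 5.6742*sin(h)^3 + 3.1259*sin(h)^2 + 0.735*sin(h) + 0.0625)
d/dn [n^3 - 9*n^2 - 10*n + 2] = 3*n^2 - 18*n - 10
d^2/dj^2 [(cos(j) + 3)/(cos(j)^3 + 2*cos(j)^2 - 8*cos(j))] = (2*(cos(j) + 3)*(3*cos(j)^2 + 4*cos(j) - 8)^2*sin(j)^2 - (cos(j)^2 + 2*cos(j) - 8)^2*cos(j)^3 + (cos(j)^2 + 2*cos(j) - 8)*(12*(1 - cos(2*j))^2 - 174*cos(j) + 36*cos(2*j) + 86*cos(3*j) + 9*cos(4*j) + 11)*cos(j)/8)/((cos(j)^2 + 2*cos(j) - 8)^3*cos(j)^3)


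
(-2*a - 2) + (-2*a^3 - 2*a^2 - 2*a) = -2*a^3 - 2*a^2 - 4*a - 2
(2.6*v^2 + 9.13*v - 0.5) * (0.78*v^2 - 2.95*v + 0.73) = 2.028*v^4 - 0.5486*v^3 - 25.4255*v^2 + 8.1399*v - 0.365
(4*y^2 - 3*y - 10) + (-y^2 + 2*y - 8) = 3*y^2 - y - 18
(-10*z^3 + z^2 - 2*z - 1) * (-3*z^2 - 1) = 30*z^5 - 3*z^4 + 16*z^3 + 2*z^2 + 2*z + 1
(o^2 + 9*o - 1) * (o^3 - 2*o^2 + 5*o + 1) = o^5 + 7*o^4 - 14*o^3 + 48*o^2 + 4*o - 1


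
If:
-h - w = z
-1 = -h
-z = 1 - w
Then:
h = 1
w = 0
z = -1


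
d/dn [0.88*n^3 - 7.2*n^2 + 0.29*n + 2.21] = 2.64*n^2 - 14.4*n + 0.29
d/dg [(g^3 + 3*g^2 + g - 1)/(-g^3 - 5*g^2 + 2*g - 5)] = (-2*g^4 + 6*g^3 - 7*g^2 - 40*g - 3)/(g^6 + 10*g^5 + 21*g^4 - 10*g^3 + 54*g^2 - 20*g + 25)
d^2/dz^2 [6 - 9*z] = 0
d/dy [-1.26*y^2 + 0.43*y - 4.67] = 0.43 - 2.52*y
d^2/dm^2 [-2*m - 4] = 0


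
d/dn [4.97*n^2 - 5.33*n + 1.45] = 9.94*n - 5.33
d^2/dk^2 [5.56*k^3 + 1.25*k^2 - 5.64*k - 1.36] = 33.36*k + 2.5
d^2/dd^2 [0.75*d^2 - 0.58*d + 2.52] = 1.50000000000000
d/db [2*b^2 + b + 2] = 4*b + 1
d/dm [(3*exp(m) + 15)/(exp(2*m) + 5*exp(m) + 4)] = 3*(-(exp(m) + 5)*(2*exp(m) + 5) + exp(2*m) + 5*exp(m) + 4)*exp(m)/(exp(2*m) + 5*exp(m) + 4)^2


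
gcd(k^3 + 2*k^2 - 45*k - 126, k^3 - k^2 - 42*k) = k^2 - k - 42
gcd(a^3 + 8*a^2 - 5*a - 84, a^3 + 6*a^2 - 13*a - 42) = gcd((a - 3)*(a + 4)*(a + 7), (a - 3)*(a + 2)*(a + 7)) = a^2 + 4*a - 21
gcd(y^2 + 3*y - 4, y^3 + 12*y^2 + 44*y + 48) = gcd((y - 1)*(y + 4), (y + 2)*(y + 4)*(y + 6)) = y + 4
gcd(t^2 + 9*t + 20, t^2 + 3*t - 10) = t + 5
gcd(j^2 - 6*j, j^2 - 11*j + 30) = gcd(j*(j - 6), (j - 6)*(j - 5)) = j - 6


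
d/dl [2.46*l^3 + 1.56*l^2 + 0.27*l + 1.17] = 7.38*l^2 + 3.12*l + 0.27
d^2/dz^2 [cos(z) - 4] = -cos(z)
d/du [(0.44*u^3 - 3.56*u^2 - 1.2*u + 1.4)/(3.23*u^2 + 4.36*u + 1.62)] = (1.4212*u^4 + 3.8368*u^3 - 9.5072*u^2 - 20.5784*u - 8.048)/(10.4329*u^4 + 28.1656*u^3 + 29.4748*u^2 + 14.1264*u + 2.6244)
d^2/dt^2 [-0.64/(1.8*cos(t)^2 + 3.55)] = (8.2944*sin(t)^4 + 12.2112*sin(t)^2 - 12.3264)/(1.8*cos(t)^2 + 3.55)^3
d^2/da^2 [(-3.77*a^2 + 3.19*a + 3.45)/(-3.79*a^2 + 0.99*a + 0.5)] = (1.13686837721616e-13*a^4 - 63.3521239999999*a^3 - 254.47197*a^2 + 41.39817*a - 14.79509)/(54.439939*a^6 - 42.661377*a^5 - 10.402413*a^4 + 10.286001*a^3 + 1.37235*a^2 - 0.7425*a - 0.125)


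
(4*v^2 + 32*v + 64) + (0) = 4*v^2 + 32*v + 64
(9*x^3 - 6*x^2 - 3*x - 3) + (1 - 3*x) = 9*x^3 - 6*x^2 - 6*x - 2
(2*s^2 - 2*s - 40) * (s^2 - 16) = 2*s^4 - 2*s^3 - 72*s^2 + 32*s + 640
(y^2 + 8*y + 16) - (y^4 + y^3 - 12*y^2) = -y^4 - y^3 + 13*y^2 + 8*y + 16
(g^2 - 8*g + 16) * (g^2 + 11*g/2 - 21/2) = g^4 - 5*g^3/2 - 77*g^2/2 + 172*g - 168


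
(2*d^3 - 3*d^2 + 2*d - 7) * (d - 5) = 2*d^4 - 13*d^3 + 17*d^2 - 17*d + 35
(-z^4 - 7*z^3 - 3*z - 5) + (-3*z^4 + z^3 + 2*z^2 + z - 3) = -4*z^4 - 6*z^3 + 2*z^2 - 2*z - 8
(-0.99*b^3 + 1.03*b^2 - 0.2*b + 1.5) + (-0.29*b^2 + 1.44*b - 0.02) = -0.99*b^3 + 0.74*b^2 + 1.24*b + 1.48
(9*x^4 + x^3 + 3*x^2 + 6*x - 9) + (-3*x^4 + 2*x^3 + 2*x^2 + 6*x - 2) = 6*x^4 + 3*x^3 + 5*x^2 + 12*x - 11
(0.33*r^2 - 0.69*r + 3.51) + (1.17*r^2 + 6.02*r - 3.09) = 1.5*r^2 + 5.33*r + 0.42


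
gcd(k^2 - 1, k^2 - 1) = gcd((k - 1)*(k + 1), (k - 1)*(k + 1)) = k^2 - 1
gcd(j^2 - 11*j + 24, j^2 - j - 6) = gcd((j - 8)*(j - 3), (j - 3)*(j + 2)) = j - 3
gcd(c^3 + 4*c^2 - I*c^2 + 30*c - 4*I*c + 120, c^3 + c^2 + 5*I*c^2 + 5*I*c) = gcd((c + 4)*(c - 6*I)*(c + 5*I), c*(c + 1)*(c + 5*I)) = c + 5*I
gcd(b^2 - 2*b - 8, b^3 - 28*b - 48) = b + 2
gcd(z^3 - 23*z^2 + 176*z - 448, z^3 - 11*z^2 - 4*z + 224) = z^2 - 15*z + 56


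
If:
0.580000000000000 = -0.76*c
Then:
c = -0.76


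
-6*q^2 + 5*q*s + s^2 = (-q + s)*(6*q + s)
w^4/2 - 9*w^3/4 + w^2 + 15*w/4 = w*(w/2 + 1/2)*(w - 3)*(w - 5/2)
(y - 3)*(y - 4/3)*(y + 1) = y^3 - 10*y^2/3 - y/3 + 4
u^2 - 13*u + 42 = (u - 7)*(u - 6)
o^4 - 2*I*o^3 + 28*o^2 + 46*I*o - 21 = (o - 7*I)*(o + I)^2*(o + 3*I)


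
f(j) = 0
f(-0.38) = 0.00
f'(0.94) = 0.00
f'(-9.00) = 0.00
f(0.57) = 0.00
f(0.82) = 0.00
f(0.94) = 0.00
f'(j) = 0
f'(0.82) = 0.00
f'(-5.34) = 0.00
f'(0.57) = 0.00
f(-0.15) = 0.00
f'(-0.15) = 0.00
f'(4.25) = 0.00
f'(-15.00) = 0.00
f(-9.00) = 0.00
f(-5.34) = 0.00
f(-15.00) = 0.00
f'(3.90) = 0.00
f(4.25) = 0.00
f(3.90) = 0.00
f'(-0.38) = 0.00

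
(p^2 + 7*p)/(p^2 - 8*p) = (p + 7)/(p - 8)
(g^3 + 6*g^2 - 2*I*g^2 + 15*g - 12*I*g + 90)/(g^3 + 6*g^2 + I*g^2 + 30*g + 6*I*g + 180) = (g + 3*I)/(g + 6*I)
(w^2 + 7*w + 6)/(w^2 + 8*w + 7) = (w + 6)/(w + 7)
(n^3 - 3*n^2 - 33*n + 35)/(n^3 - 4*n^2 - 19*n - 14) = (n^2 + 4*n - 5)/(n^2 + 3*n + 2)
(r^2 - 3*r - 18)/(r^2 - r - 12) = (r - 6)/(r - 4)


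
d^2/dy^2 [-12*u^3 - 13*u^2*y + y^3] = 6*y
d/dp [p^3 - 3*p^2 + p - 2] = 3*p^2 - 6*p + 1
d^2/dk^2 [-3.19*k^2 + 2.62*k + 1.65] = -6.38000000000000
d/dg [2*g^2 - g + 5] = 4*g - 1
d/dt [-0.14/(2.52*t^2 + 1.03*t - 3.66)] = (0.7056*t + 0.1442)/(2.52*t^2 + 1.03*t - 3.66)^2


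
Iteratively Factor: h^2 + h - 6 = (h + 3)*(h - 2)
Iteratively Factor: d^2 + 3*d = (d)*(d + 3)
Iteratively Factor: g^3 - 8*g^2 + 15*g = (g - 5)*(g^2 - 3*g) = g*(g - 5)*(g - 3)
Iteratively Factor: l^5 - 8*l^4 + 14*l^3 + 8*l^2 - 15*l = (l + 1)*(l^4 - 9*l^3 + 23*l^2 - 15*l) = (l - 3)*(l + 1)*(l^3 - 6*l^2 + 5*l) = (l - 3)*(l - 1)*(l + 1)*(l^2 - 5*l) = l*(l - 3)*(l - 1)*(l + 1)*(l - 5)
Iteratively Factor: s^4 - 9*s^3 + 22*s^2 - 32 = (s - 4)*(s^3 - 5*s^2 + 2*s + 8) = (s - 4)^2*(s^2 - s - 2) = (s - 4)^2*(s - 2)*(s + 1)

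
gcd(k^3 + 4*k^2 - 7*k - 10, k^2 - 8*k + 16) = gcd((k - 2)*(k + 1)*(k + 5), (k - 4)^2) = 1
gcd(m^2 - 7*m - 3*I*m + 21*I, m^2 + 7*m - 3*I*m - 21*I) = m - 3*I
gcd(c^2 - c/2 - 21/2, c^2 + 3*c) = c + 3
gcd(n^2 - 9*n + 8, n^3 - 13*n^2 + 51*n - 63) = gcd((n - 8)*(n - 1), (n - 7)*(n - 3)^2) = 1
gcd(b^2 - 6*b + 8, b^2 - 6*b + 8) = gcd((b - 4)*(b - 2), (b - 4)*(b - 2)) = b^2 - 6*b + 8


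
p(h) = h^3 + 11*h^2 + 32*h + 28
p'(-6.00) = 8.00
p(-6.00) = 16.00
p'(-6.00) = 8.00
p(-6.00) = 16.00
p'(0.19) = 36.29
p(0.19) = 34.48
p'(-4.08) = -7.82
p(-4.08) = 12.63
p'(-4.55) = -5.99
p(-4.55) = 15.93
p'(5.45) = 241.01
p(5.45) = 691.01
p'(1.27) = 64.78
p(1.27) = 88.43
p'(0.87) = 53.41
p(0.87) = 64.82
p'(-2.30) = -2.73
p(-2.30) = 0.42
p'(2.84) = 118.68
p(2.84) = 230.51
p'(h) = 3*h^2 + 22*h + 32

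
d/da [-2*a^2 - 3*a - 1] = -4*a - 3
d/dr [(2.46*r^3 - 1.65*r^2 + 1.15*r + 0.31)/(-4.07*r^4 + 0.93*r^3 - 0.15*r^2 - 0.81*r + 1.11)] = (10.0122*r^6 - 13.431*r^5 + 15.207*r^4 - 1.0774*r^3 + 8.8359*r^2 - 3.57*r + 1.5276)/(16.5649*r^8 - 7.5702*r^7 + 2.0859*r^6 + 6.3144*r^5 - 10.5195*r^4 + 2.3076*r^3 + 0.3231*r^2 - 1.7982*r + 1.2321)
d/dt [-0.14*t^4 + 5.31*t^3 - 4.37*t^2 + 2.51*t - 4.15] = -0.56*t^3 + 15.93*t^2 - 8.74*t + 2.51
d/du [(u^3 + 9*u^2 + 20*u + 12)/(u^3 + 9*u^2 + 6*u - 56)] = 2*(-14*u^3 - 165*u^2 - 612*u - 596)/(u^6 + 18*u^5 + 93*u^4 - 4*u^3 - 972*u^2 - 672*u + 3136)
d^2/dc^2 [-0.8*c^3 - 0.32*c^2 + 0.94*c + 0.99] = -4.8*c - 0.64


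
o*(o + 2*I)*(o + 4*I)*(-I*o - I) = -I*o^4 + 6*o^3 - I*o^3 + 6*o^2 + 8*I*o^2 + 8*I*o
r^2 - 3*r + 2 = (r - 2)*(r - 1)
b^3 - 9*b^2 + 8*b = b*(b - 8)*(b - 1)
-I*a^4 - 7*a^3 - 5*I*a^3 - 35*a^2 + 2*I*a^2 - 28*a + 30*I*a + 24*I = (a + 4)*(a - 6*I)*(a - I)*(-I*a - I)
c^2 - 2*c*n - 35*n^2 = (c - 7*n)*(c + 5*n)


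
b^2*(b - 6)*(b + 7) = b^4 + b^3 - 42*b^2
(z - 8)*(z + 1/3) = z^2 - 23*z/3 - 8/3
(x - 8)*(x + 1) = x^2 - 7*x - 8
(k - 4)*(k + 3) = k^2 - k - 12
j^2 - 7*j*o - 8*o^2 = (j - 8*o)*(j + o)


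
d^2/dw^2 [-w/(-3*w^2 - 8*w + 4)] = 2*(4*w*(3*w + 4)^2 - (9*w + 8)*(3*w^2 + 8*w - 4))/(3*w^2 + 8*w - 4)^3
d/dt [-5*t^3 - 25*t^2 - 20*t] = -15*t^2 - 50*t - 20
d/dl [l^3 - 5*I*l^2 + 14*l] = 3*l^2 - 10*I*l + 14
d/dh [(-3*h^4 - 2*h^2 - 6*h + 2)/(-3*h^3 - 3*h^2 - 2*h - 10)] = (9*h^6 + 18*h^5 + 12*h^4 + 84*h^3 + 4*h^2 + 52*h + 64)/(9*h^6 + 18*h^5 + 21*h^4 + 72*h^3 + 64*h^2 + 40*h + 100)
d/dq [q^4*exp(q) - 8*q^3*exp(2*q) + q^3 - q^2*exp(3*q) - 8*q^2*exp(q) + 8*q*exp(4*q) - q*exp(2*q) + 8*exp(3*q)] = q^4*exp(q) - 16*q^3*exp(2*q) + 4*q^3*exp(q) - 3*q^2*exp(3*q) - 24*q^2*exp(2*q) - 8*q^2*exp(q) + 3*q^2 + 32*q*exp(4*q) - 2*q*exp(3*q) - 2*q*exp(2*q) - 16*q*exp(q) + 8*exp(4*q) + 24*exp(3*q) - exp(2*q)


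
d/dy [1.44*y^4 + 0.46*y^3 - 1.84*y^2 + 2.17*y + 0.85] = 5.76*y^3 + 1.38*y^2 - 3.68*y + 2.17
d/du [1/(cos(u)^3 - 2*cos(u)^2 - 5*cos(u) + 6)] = (3*cos(u)^2 - 4*cos(u) - 5)*sin(u)/(cos(u)^3 - 2*cos(u)^2 - 5*cos(u) + 6)^2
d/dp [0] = 0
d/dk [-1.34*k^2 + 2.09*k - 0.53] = 2.09 - 2.68*k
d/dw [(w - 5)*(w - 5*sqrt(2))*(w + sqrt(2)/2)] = 3*w^2 - 9*sqrt(2)*w - 10*w - 5 + 45*sqrt(2)/2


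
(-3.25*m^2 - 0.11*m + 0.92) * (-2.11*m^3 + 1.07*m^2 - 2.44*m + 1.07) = 6.8575*m^5 - 3.2454*m^4 + 5.8711*m^3 - 2.2247*m^2 - 2.3625*m + 0.9844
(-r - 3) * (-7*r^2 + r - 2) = 7*r^3 + 20*r^2 - r + 6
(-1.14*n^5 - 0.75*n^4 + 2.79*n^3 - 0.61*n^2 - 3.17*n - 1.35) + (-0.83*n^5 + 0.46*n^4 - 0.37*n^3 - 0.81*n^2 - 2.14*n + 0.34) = -1.97*n^5 - 0.29*n^4 + 2.42*n^3 - 1.42*n^2 - 5.31*n - 1.01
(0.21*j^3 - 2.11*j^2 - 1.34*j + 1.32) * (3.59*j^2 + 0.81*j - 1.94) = 0.7539*j^5 - 7.4048*j^4 - 6.9271*j^3 + 7.7468*j^2 + 3.6688*j - 2.5608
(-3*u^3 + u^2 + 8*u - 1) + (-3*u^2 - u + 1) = -3*u^3 - 2*u^2 + 7*u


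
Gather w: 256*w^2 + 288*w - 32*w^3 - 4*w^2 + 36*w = -32*w^3 + 252*w^2 + 324*w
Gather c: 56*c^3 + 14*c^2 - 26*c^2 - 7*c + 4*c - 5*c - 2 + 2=56*c^3 - 12*c^2 - 8*c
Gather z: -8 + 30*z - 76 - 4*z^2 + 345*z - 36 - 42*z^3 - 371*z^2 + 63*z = -42*z^3 - 375*z^2 + 438*z - 120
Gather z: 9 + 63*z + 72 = 63*z + 81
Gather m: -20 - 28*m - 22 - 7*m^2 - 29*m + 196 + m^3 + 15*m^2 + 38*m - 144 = m^3 + 8*m^2 - 19*m + 10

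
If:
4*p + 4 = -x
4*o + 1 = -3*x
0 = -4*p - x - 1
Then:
No Solution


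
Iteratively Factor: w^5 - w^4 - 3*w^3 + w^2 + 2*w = (w - 1)*(w^4 - 3*w^2 - 2*w) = (w - 1)*(w + 1)*(w^3 - w^2 - 2*w) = (w - 2)*(w - 1)*(w + 1)*(w^2 + w) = (w - 2)*(w - 1)*(w + 1)^2*(w)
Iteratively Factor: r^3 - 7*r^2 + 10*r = (r - 5)*(r^2 - 2*r) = r*(r - 5)*(r - 2)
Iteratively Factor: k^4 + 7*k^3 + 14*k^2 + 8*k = (k)*(k^3 + 7*k^2 + 14*k + 8) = k*(k + 4)*(k^2 + 3*k + 2) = k*(k + 1)*(k + 4)*(k + 2)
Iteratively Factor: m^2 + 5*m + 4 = (m + 4)*(m + 1)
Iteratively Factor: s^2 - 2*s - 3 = (s + 1)*(s - 3)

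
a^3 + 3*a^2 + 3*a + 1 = (a + 1)^3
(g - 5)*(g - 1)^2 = g^3 - 7*g^2 + 11*g - 5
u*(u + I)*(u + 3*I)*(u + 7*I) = u^4 + 11*I*u^3 - 31*u^2 - 21*I*u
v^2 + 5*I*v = v*(v + 5*I)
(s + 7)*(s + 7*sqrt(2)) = s^2 + 7*s + 7*sqrt(2)*s + 49*sqrt(2)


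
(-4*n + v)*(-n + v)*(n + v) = 4*n^3 - n^2*v - 4*n*v^2 + v^3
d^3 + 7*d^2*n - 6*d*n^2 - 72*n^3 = (d - 3*n)*(d + 4*n)*(d + 6*n)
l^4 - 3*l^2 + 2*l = l*(l - 1)^2*(l + 2)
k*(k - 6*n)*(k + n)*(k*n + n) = k^4*n - 5*k^3*n^2 + k^3*n - 6*k^2*n^3 - 5*k^2*n^2 - 6*k*n^3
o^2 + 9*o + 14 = (o + 2)*(o + 7)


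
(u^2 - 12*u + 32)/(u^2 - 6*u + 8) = (u - 8)/(u - 2)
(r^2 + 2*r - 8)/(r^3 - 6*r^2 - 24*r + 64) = 1/(r - 8)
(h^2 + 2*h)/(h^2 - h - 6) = h/(h - 3)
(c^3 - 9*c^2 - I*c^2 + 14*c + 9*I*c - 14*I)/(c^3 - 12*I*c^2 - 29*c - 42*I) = (c^3 - c^2*(9 + I) + c*(14 + 9*I) - 14*I)/(c^3 - 12*I*c^2 - 29*c - 42*I)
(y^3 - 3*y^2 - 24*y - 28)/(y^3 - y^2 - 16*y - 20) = (y - 7)/(y - 5)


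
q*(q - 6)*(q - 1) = q^3 - 7*q^2 + 6*q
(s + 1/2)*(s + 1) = s^2 + 3*s/2 + 1/2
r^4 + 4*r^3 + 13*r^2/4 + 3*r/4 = r*(r + 1/2)^2*(r + 3)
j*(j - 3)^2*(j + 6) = j^4 - 27*j^2 + 54*j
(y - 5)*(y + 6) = y^2 + y - 30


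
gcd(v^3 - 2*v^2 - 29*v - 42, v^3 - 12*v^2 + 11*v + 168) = v^2 - 4*v - 21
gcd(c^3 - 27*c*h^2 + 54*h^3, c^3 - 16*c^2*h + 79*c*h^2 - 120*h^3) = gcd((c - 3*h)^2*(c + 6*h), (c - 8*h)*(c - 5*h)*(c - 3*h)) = c - 3*h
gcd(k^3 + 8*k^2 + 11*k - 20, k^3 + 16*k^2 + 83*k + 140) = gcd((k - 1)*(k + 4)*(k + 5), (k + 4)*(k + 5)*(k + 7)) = k^2 + 9*k + 20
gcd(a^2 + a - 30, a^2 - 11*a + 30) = a - 5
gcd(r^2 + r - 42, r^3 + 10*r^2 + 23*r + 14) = r + 7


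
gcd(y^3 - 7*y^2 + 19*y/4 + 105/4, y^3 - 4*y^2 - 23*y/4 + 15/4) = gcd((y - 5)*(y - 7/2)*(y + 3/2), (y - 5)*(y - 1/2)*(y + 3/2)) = y^2 - 7*y/2 - 15/2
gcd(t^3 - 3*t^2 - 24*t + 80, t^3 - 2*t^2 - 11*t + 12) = t - 4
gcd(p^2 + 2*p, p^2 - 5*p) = p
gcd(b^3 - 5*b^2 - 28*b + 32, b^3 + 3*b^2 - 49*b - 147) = 1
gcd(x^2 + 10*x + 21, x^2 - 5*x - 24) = x + 3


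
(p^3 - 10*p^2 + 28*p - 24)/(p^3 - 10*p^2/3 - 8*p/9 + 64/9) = 9*(p^2 - 8*p + 12)/(9*p^2 - 12*p - 32)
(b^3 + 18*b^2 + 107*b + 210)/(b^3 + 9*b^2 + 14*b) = (b^2 + 11*b + 30)/(b*(b + 2))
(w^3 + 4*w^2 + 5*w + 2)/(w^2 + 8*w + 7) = (w^2 + 3*w + 2)/(w + 7)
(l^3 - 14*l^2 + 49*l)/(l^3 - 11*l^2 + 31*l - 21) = l*(l - 7)/(l^2 - 4*l + 3)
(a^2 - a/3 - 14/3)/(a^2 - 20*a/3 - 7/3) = (-3*a^2 + a + 14)/(-3*a^2 + 20*a + 7)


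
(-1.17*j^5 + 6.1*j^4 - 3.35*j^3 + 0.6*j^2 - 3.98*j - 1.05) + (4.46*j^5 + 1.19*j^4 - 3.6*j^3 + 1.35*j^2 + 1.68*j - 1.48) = 3.29*j^5 + 7.29*j^4 - 6.95*j^3 + 1.95*j^2 - 2.3*j - 2.53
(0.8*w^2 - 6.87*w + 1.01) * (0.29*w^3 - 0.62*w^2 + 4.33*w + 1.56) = 0.232*w^5 - 2.4883*w^4 + 8.0163*w^3 - 29.1253*w^2 - 6.3439*w + 1.5756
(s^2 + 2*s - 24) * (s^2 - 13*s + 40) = s^4 - 11*s^3 - 10*s^2 + 392*s - 960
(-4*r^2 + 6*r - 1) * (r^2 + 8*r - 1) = -4*r^4 - 26*r^3 + 51*r^2 - 14*r + 1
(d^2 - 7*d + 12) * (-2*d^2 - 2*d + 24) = -2*d^4 + 12*d^3 + 14*d^2 - 192*d + 288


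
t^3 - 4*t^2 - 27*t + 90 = (t - 6)*(t - 3)*(t + 5)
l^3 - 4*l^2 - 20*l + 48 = (l - 6)*(l - 2)*(l + 4)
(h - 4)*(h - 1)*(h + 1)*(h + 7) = h^4 + 3*h^3 - 29*h^2 - 3*h + 28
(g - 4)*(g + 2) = g^2 - 2*g - 8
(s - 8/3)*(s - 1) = s^2 - 11*s/3 + 8/3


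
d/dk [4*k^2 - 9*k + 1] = 8*k - 9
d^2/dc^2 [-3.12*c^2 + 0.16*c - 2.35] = -6.24000000000000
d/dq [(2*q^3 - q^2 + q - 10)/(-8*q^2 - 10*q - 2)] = (-8*q^4 - 20*q^3 + 3*q^2 - 78*q - 51)/(2*(16*q^4 + 40*q^3 + 33*q^2 + 10*q + 1))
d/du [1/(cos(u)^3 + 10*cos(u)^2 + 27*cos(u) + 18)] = (3*cos(u)^2 + 20*cos(u) + 27)*sin(u)/(cos(u)^3 + 10*cos(u)^2 + 27*cos(u) + 18)^2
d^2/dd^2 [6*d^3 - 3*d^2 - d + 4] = 36*d - 6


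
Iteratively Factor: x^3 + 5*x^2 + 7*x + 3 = (x + 1)*(x^2 + 4*x + 3) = (x + 1)^2*(x + 3)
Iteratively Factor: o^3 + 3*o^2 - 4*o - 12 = (o + 3)*(o^2 - 4) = (o + 2)*(o + 3)*(o - 2)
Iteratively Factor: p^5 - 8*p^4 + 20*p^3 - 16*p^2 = (p - 2)*(p^4 - 6*p^3 + 8*p^2) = (p - 2)^2*(p^3 - 4*p^2) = p*(p - 2)^2*(p^2 - 4*p) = p*(p - 4)*(p - 2)^2*(p)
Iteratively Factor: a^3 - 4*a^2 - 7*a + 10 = (a + 2)*(a^2 - 6*a + 5) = (a - 5)*(a + 2)*(a - 1)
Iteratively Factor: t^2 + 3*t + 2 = (t + 1)*(t + 2)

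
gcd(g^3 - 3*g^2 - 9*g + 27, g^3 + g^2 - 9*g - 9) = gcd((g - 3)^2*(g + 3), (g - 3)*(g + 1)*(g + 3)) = g^2 - 9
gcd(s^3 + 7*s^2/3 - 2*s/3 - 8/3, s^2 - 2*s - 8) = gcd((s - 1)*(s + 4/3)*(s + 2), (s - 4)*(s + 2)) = s + 2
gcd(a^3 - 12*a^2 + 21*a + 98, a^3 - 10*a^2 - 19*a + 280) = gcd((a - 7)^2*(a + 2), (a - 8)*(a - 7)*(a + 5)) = a - 7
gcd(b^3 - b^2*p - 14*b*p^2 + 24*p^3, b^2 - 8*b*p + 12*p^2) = -b + 2*p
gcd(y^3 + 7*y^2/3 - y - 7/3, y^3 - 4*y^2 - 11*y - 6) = y + 1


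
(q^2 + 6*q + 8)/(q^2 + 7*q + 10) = (q + 4)/(q + 5)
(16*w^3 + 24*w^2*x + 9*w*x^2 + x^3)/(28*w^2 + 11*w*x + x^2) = (4*w^2 + 5*w*x + x^2)/(7*w + x)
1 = 1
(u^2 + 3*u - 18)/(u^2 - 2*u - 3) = (u + 6)/(u + 1)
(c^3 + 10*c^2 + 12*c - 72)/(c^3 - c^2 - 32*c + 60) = (c + 6)/(c - 5)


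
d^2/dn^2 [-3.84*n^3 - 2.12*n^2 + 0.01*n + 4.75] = -23.04*n - 4.24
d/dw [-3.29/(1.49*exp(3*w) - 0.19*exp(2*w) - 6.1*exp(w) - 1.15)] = (14.7063*exp(2*w) - 1.2502*exp(w) - 20.069)*exp(w)/(-1.49*exp(3*w) + 0.19*exp(2*w) + 6.1*exp(w) + 1.15)^2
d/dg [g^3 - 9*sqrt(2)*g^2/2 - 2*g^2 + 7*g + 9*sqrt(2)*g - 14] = 3*g^2 - 9*sqrt(2)*g - 4*g + 7 + 9*sqrt(2)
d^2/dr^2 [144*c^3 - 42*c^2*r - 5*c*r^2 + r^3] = -10*c + 6*r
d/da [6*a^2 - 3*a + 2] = 12*a - 3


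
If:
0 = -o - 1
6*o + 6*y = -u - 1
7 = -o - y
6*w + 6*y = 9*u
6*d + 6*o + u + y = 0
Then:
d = -29/6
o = -1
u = 41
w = 135/2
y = -6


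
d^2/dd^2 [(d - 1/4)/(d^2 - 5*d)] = (3*d*(7 - 4*d)*(d - 5) + (2*d - 5)^2*(4*d - 1))/(2*d^3*(d - 5)^3)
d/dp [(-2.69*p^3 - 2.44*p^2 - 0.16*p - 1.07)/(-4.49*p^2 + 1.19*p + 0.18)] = (12.0781*p^4 - 6.4022*p^3 - 5.0746*p^2 - 10.487*p + 1.2445)/(20.1601*p^4 - 10.6862*p^3 - 0.2003*p^2 + 0.4284*p + 0.0324)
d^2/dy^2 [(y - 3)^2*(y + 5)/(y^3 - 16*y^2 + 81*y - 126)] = 6*(5*y^3 - 57*y^2 + 111*y + 317)/(y^6 - 39*y^5 + 633*y^4 - 5473*y^3 + 26586*y^2 - 68796*y + 74088)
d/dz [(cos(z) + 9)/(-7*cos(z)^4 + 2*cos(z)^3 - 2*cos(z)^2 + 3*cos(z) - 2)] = (-21*(1 - cos(2*z))^2/4 - 222*cos(z) + 5*cos(2*z) - 62*cos(3*z) + 55)*sin(z)/(7*cos(z)^4 - 2*cos(z)^3 + 2*cos(z)^2 - 3*cos(z) + 2)^2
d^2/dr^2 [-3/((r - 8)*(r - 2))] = 6*(-(r - 8)^2 - (r - 8)*(r - 2) - (r - 2)^2)/((r - 8)^3*(r - 2)^3)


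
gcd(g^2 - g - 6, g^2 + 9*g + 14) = g + 2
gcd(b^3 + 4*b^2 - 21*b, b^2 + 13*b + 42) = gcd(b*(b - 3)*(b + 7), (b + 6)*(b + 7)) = b + 7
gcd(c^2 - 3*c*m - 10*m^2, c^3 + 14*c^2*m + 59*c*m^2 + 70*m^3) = c + 2*m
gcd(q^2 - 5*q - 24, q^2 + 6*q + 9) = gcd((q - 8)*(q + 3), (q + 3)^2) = q + 3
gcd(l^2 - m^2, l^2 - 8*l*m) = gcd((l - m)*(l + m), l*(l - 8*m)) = 1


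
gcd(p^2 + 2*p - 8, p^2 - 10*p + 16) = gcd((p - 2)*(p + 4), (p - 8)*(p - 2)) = p - 2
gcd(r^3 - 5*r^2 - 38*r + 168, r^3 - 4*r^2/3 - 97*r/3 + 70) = r + 6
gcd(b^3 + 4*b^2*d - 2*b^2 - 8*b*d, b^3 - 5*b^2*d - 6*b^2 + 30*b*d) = b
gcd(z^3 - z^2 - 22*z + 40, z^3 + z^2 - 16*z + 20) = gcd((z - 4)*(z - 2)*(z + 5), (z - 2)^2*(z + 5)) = z^2 + 3*z - 10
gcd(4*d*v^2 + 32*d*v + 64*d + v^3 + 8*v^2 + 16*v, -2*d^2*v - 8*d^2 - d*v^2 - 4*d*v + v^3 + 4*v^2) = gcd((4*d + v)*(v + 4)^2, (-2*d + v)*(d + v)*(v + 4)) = v + 4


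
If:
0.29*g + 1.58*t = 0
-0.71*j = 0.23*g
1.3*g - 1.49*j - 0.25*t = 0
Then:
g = 0.00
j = 0.00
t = 0.00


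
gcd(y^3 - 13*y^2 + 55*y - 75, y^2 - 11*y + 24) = y - 3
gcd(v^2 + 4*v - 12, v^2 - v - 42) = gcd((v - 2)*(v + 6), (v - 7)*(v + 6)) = v + 6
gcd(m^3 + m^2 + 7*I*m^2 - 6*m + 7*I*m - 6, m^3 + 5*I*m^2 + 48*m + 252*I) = m + 6*I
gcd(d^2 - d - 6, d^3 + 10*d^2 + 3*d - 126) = d - 3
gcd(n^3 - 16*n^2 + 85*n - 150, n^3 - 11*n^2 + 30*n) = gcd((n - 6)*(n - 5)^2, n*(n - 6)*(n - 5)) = n^2 - 11*n + 30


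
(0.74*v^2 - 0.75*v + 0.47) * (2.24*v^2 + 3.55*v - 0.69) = 1.6576*v^4 + 0.947*v^3 - 2.1203*v^2 + 2.186*v - 0.3243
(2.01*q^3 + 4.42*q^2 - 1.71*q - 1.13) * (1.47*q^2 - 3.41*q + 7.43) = 2.9547*q^5 - 0.3567*q^4 - 2.6516*q^3 + 37.0106*q^2 - 8.852*q - 8.3959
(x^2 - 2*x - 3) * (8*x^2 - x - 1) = 8*x^4 - 17*x^3 - 23*x^2 + 5*x + 3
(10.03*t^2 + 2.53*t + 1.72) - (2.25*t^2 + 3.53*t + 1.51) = 7.78*t^2 - 1.0*t + 0.21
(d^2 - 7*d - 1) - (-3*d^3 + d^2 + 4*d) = 3*d^3 - 11*d - 1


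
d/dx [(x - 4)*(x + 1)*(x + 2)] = 3*x^2 - 2*x - 10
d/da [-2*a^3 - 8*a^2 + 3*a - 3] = -6*a^2 - 16*a + 3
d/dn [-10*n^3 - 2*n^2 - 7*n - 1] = -30*n^2 - 4*n - 7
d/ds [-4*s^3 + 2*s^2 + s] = -12*s^2 + 4*s + 1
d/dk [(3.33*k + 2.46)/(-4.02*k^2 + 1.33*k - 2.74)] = (13.3866*k^2 + 19.7784*k - 12.396)/(16.1604*k^4 - 10.6932*k^3 + 23.7985*k^2 - 7.2884*k + 7.5076)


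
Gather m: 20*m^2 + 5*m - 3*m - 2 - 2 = 20*m^2 + 2*m - 4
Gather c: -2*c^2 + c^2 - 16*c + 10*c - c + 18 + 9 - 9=-c^2 - 7*c + 18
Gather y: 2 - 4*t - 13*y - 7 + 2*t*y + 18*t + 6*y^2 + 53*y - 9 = 14*t + 6*y^2 + y*(2*t + 40) - 14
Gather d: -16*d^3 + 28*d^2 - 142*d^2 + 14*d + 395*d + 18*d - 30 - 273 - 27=-16*d^3 - 114*d^2 + 427*d - 330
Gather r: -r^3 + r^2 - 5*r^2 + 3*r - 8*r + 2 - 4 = -r^3 - 4*r^2 - 5*r - 2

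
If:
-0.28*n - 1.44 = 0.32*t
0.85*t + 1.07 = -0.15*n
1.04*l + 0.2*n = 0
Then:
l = 0.89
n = -4.64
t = -0.44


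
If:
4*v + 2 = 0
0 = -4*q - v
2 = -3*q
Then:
No Solution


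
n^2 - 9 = (n - 3)*(n + 3)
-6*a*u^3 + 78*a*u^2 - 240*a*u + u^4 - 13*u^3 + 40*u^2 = u*(-6*a + u)*(u - 8)*(u - 5)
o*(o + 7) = o^2 + 7*o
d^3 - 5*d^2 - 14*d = d*(d - 7)*(d + 2)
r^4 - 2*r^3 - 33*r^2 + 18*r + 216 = (r - 6)*(r - 3)*(r + 3)*(r + 4)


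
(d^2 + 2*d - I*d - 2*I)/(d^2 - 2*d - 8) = (d - I)/(d - 4)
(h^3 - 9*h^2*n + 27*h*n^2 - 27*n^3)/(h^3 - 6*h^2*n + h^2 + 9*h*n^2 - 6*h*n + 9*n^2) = (h - 3*n)/(h + 1)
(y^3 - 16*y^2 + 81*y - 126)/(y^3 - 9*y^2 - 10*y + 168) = (y - 3)/(y + 4)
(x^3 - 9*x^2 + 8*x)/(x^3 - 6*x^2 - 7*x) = (-x^2 + 9*x - 8)/(-x^2 + 6*x + 7)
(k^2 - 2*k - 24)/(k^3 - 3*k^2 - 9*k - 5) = (-k^2 + 2*k + 24)/(-k^3 + 3*k^2 + 9*k + 5)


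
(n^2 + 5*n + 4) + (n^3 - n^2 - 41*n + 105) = n^3 - 36*n + 109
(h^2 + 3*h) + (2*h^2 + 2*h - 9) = 3*h^2 + 5*h - 9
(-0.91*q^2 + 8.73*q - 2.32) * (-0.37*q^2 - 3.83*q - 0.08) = 0.3367*q^4 + 0.2552*q^3 - 32.5047*q^2 + 8.1872*q + 0.1856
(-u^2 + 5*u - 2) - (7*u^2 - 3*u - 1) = -8*u^2 + 8*u - 1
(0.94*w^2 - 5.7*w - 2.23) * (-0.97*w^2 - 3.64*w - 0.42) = -0.9118*w^4 + 2.1074*w^3 + 22.5163*w^2 + 10.5112*w + 0.9366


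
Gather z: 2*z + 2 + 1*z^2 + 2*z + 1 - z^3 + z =-z^3 + z^2 + 5*z + 3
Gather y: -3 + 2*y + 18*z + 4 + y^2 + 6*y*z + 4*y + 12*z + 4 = y^2 + y*(6*z + 6) + 30*z + 5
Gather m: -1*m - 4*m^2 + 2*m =-4*m^2 + m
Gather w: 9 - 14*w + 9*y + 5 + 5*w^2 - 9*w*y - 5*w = 5*w^2 + w*(-9*y - 19) + 9*y + 14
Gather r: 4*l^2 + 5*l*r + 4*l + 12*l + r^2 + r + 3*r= 4*l^2 + 16*l + r^2 + r*(5*l + 4)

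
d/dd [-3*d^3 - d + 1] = -9*d^2 - 1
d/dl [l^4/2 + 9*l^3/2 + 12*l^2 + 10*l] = 2*l^3 + 27*l^2/2 + 24*l + 10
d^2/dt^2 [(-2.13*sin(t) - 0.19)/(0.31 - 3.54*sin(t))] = (-1.06581410364015e-14*sin(t)^3 - 4.718466*sin(t)^2 - 0.413198999999993*sin(t) + 9.436932)/(44.361864*sin(t)^3 - 11.654388*sin(t)^2 + 1.020582*sin(t) - 0.029791)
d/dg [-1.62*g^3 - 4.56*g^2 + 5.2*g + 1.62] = -4.86*g^2 - 9.12*g + 5.2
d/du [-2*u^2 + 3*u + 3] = 3 - 4*u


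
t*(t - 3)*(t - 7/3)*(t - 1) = t^4 - 19*t^3/3 + 37*t^2/3 - 7*t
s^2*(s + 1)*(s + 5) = s^4 + 6*s^3 + 5*s^2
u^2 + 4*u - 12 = (u - 2)*(u + 6)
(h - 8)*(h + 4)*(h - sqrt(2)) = h^3 - 4*h^2 - sqrt(2)*h^2 - 32*h + 4*sqrt(2)*h + 32*sqrt(2)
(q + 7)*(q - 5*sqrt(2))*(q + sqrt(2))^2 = q^4 - 3*sqrt(2)*q^3 + 7*q^3 - 21*sqrt(2)*q^2 - 18*q^2 - 126*q - 10*sqrt(2)*q - 70*sqrt(2)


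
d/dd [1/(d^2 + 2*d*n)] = 2*(-d - n)/(d^2*(d + 2*n)^2)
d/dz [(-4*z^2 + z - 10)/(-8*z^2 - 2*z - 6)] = (8*z^2 - 56*z - 13)/(2*(16*z^4 + 8*z^3 + 25*z^2 + 6*z + 9))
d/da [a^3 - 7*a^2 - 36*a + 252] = 3*a^2 - 14*a - 36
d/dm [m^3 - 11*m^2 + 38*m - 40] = 3*m^2 - 22*m + 38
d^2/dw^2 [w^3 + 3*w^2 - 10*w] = 6*w + 6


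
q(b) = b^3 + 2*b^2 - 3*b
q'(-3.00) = 12.00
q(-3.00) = 0.00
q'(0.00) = -3.00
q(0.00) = 0.00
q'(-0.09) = -3.34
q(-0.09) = 0.29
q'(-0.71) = -4.33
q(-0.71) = 2.78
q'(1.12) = 5.24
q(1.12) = 0.55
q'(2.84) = 32.56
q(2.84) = 30.52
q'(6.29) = 140.85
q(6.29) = 309.12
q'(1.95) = 16.21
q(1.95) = 9.17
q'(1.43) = 8.85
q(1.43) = 2.72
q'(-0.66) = -4.33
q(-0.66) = 2.56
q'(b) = 3*b^2 + 4*b - 3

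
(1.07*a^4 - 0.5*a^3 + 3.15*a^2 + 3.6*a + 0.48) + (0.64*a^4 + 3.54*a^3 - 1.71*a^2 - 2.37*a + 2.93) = 1.71*a^4 + 3.04*a^3 + 1.44*a^2 + 1.23*a + 3.41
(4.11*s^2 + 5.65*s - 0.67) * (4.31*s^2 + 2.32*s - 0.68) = 17.7141*s^4 + 33.8867*s^3 + 7.4255*s^2 - 5.3964*s + 0.4556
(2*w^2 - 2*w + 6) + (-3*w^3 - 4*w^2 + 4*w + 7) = -3*w^3 - 2*w^2 + 2*w + 13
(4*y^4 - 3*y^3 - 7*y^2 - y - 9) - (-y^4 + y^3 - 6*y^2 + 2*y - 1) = 5*y^4 - 4*y^3 - y^2 - 3*y - 8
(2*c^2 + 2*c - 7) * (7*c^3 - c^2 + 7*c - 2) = 14*c^5 + 12*c^4 - 37*c^3 + 17*c^2 - 53*c + 14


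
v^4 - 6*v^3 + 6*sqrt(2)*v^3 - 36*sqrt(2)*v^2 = v^2*(v - 6)*(v + 6*sqrt(2))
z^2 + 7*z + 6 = (z + 1)*(z + 6)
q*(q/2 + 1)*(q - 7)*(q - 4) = q^4/2 - 9*q^3/2 + 3*q^2 + 28*q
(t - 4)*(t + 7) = t^2 + 3*t - 28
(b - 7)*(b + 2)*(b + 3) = b^3 - 2*b^2 - 29*b - 42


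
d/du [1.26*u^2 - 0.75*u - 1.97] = 2.52*u - 0.75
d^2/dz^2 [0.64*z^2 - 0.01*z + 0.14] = 1.28000000000000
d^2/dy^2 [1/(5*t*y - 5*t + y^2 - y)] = 2*(-5*t*y + 5*t - y^2 + y + (5*t + 2*y - 1)^2)/(5*t*y - 5*t + y^2 - y)^3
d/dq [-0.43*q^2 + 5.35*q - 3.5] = 5.35 - 0.86*q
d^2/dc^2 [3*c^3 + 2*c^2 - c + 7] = 18*c + 4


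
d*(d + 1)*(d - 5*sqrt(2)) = d^3 - 5*sqrt(2)*d^2 + d^2 - 5*sqrt(2)*d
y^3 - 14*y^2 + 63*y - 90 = (y - 6)*(y - 5)*(y - 3)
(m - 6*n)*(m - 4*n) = m^2 - 10*m*n + 24*n^2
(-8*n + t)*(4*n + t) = -32*n^2 - 4*n*t + t^2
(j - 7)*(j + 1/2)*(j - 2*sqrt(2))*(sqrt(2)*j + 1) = sqrt(2)*j^4 - 13*sqrt(2)*j^3/2 - 3*j^3 - 11*sqrt(2)*j^2/2 + 39*j^2/2 + 21*j/2 + 13*sqrt(2)*j + 7*sqrt(2)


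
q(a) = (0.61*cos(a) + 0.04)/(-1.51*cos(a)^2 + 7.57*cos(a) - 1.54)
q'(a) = (-3.02*sin(a)*cos(a) + 7.57*sin(a))*(0.61*cos(a) + 0.04)/(-1.51*cos(a)^2 + 7.57*cos(a) - 1.54)^2 - 0.61*sin(a)/(-1.51*cos(a)^2 + 7.57*cos(a) - 1.54)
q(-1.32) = 0.78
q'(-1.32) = -18.54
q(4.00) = 0.05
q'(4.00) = -0.01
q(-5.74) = 0.15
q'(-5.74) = 0.02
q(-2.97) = 0.05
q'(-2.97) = -0.00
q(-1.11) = 0.20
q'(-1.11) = -0.39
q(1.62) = -0.01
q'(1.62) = 0.34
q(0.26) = 0.14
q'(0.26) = 0.00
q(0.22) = 0.14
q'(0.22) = 0.00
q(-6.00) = 0.14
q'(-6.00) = 0.00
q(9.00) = 0.05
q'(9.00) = 0.00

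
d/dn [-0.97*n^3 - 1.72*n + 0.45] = -2.91*n^2 - 1.72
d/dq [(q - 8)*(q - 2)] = 2*q - 10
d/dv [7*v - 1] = 7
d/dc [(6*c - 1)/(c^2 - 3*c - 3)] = (-6*c^2 + 2*c - 21)/(c^4 - 6*c^3 + 3*c^2 + 18*c + 9)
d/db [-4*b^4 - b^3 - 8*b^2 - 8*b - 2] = -16*b^3 - 3*b^2 - 16*b - 8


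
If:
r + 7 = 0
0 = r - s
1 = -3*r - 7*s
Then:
No Solution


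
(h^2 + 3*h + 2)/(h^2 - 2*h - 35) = (h^2 + 3*h + 2)/(h^2 - 2*h - 35)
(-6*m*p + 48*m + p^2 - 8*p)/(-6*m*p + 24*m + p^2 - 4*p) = (p - 8)/(p - 4)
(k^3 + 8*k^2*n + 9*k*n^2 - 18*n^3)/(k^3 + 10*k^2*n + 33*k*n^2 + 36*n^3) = (k^2 + 5*k*n - 6*n^2)/(k^2 + 7*k*n + 12*n^2)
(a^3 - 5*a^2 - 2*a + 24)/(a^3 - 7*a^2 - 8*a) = (-a^3 + 5*a^2 + 2*a - 24)/(a*(-a^2 + 7*a + 8))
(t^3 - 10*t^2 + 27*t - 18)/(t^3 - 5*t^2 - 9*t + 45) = (t^2 - 7*t + 6)/(t^2 - 2*t - 15)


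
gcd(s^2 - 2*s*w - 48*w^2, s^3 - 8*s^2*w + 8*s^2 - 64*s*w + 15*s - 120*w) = s - 8*w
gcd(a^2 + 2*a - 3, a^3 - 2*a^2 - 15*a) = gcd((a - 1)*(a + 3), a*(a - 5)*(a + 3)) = a + 3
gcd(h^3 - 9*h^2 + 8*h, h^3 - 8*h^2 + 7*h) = h^2 - h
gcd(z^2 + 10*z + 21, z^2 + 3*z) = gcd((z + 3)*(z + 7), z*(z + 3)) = z + 3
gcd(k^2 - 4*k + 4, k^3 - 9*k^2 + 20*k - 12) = k - 2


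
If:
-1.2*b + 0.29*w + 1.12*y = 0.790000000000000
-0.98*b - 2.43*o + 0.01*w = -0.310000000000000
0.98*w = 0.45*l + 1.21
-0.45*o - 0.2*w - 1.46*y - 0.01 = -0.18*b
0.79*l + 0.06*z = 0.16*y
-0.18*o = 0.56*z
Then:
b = -0.74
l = -0.07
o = 0.43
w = 1.20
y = -0.39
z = -0.14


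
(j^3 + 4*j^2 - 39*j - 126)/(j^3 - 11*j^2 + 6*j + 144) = (j + 7)/(j - 8)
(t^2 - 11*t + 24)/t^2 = 1 - 11/t + 24/t^2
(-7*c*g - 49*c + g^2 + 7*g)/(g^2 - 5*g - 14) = (7*c*g + 49*c - g^2 - 7*g)/(-g^2 + 5*g + 14)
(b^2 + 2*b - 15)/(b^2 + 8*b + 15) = (b - 3)/(b + 3)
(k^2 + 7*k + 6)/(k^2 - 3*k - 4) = (k + 6)/(k - 4)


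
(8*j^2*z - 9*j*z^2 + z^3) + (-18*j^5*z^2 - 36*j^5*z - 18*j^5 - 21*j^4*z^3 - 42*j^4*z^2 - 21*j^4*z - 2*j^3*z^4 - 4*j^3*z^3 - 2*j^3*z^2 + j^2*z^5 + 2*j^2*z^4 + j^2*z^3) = -18*j^5*z^2 - 36*j^5*z - 18*j^5 - 21*j^4*z^3 - 42*j^4*z^2 - 21*j^4*z - 2*j^3*z^4 - 4*j^3*z^3 - 2*j^3*z^2 + j^2*z^5 + 2*j^2*z^4 + j^2*z^3 + 8*j^2*z - 9*j*z^2 + z^3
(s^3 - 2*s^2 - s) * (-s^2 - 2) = -s^5 + 2*s^4 - s^3 + 4*s^2 + 2*s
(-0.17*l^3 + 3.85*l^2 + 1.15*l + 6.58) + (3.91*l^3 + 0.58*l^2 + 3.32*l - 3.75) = 3.74*l^3 + 4.43*l^2 + 4.47*l + 2.83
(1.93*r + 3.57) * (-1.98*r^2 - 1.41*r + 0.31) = -3.8214*r^3 - 9.7899*r^2 - 4.4354*r + 1.1067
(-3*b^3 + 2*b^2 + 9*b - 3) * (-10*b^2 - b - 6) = 30*b^5 - 17*b^4 - 74*b^3 + 9*b^2 - 51*b + 18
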